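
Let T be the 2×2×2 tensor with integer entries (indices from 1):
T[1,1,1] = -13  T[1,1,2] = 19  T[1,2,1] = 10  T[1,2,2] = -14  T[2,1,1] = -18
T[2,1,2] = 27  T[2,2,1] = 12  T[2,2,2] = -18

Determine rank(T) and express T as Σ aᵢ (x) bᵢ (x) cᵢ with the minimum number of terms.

Lower bound: the mode-1 unfolding of T (rows indexed by i, columns by (j,k) = (1,1), (1,2), (2,1), (2,2)) is [[-13, 19, 10, -14], [-18, 27, 12, -18]].
There the 2×2 minor on rows i ∈ {1, 2}, columns (j,k) ∈ {(1,1), (1,2)} is det [[-13, 19], [-18, 27]] = -9 ≠ 0, so this unfolding has rank ≥ 2; CP rank is at least every unfolding rank, so rank(T) ≥ 2. (This is only a lower bound: in general the CP rank may exceed every unfolding rank, so we still need to exhibit 2 rank-1 terms summing to T.)
Upper bound — finding two terms. Write S_k = T[:,:,k] for the frontal slices: S₁ = [[-13, 10], [-18, 12]], S₂ = [[19, -14], [27, -18]].
If T = a₁ (x) b₁ (x) c₁ + a₂ (x) b₂ (x) c₂ then each S_k = c₁[k]·a₁b₁ᵀ + c₂[k]·a₂b₂ᵀ. S₁ and S₂ are linearly independent, so a₁b₁ᵀ and a₂b₂ᵀ must span the same plane of matrices: they are the rank-1 matrices of the form x·S₁ + y·S₂.
det(x·S₁ + y·S₂) is 24·x² − 60·xy + 36·y² = 12·(2·x − 3·y)(x − y), vanishing at (x:y) = (3:2) and (1:1).
M₁ = 3·S₁ + 2·S₂ = [[-1, 2], [0, 0]] = −(1, 0)(1, -2)ᵀ and M₂ = S₁ + S₂ = [[6, -4], [9, -6]] = (2, 3)(3, -2)ᵀ, so take a₁ = (1, 0), b₁ = (1, -2), a₂ = (2, 3), b₂ = (3, -2).
Each slice is an integer combination of E₁ = a₁b₁ᵀ and E₂ = a₂b₂ᵀ: S₁ = −E₁ − 2·E₂, S₂ = E₁ + 3·E₂; reading off coefficients, c₁ = (-1, 1) and c₂ = (-2, 3).
Hence T = (1, 0) (x) (1, -2) (x) (-1, 1) + (2, 3) (x) (3, -2) (x) (-2, 3), so rank(T) ≤ 2.
These bounds meet, so rank(T) = 2.

rank(T) = 2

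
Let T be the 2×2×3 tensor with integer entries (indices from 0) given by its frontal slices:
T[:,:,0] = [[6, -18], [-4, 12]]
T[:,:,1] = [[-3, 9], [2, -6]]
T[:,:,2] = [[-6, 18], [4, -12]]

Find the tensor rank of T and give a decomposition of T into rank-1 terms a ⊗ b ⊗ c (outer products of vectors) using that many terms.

Lower bound: T ≠ 0 (e.g. T[0,0,0] = 6), so rank(T) ≥ 1.
Upper bound: if T = a ⊗ b ⊗ c then every fibre of T is a multiple of the corresponding factor, so read the factors off the fibres through the nonzero entry T[0,0,0] = 6.
The mode-1 fibre T[:,0,0] = [6, -4] gives a = [3, -2] (primitive direction); the mode-2 fibre T[0,:,0] = [6, -18] gives b = [1, -3]; then c[k] = T[0,0,k] / (a[0]·b[0]) = [6, -3, -6] / 3 = [2, -1, -2].
Expanding [3, -2] ⊗ [1, -3] ⊗ [2, -1, -2] reproduces all 12 entries of T, so T = [3, -2] ⊗ [1, -3] ⊗ [2, -1, -2] and rank(T) ≤ 1.
These bounds meet, so rank(T) = 1.

rank(T) = 1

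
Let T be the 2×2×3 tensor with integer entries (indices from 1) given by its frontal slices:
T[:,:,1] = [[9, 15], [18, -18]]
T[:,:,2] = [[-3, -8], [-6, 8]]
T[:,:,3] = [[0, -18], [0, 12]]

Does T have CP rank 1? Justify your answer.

The mode-2 unfolding of T (rows indexed by j, columns by (i,k) = (1,1), (1,2), (1,3), (2,1), (2,2), (2,3)) is [[9, -3, 0, 18, -6, 0], [15, -8, -18, -18, 8, 12]].
There the 2×2 minor on rows j ∈ {1, 2}, columns (i,k) ∈ {(1,1), (1,2)} is det [[9, -3], [15, -8]] = -27 ≠ 0, so this unfolding has rank ≥ 2; CP rank is at least every unfolding rank, so rank(T) ≥ 2.
In particular rank(T) ≥ 2 > 1, so T is not rank-1.

No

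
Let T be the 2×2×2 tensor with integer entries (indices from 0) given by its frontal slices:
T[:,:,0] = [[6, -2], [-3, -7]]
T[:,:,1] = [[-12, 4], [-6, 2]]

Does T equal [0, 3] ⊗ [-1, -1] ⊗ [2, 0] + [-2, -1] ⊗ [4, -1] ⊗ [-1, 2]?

No

Reconstruct entry (0,0,0) from the claimed factors: Σₗ aₗ[0]bₗ[0]cₗ[0] = (0)·(-1)·(2) + (-2)·(4)·(-1) = 8, but T[0,0,0] = 6. The claim is false.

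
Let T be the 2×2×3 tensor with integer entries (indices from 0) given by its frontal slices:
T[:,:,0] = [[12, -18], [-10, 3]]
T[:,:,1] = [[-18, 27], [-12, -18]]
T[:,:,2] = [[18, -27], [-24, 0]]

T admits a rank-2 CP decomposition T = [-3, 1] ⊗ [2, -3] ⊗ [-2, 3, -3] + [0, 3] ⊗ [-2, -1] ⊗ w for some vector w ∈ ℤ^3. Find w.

Subtract the known terms from T to get the rank-1 residual R = [0, 3] ⊗ [-2, -1] ⊗ w, so R[i,j,k] = a[i]·b[j]·w[k]. Pick indices with nonzero a[1]·b[0] = (3)·(-2) = -6. Only the fibre through (1,0,·) is needed: R[1,0,:] = T[1,0,:] − Σₗ aₗ[1]bₗ[0]cₗ = [-10, -12, -24] − (1)·(2)·[-2, 3, -3] = [-6, -18, -18]. Then w[k] = R[1,0,k] / -6 for each k, giving w = [-6, -18, -18] / -6 = [1, 3, 3].

w = [1, 3, 3]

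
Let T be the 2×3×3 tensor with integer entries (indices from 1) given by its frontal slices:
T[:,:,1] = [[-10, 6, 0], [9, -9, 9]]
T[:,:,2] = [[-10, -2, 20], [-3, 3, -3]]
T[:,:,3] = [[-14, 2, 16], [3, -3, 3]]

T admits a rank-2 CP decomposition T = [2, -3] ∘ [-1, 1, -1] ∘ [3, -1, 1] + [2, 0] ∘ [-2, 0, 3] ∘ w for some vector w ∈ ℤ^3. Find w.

w = [1, 3, 3]

Subtract the known terms from T to get the rank-1 residual R = [2, 0] ∘ [-2, 0, 3] ∘ w, so R[i,j,k] = a[i]·b[j]·w[k]. Pick indices with nonzero a[1]·b[1] = (2)·(-2) = -4. Only the fibre through (1,1,·) is needed: R[1,1,:] = T[1,1,:] − Σₗ aₗ[1]bₗ[1]cₗ = [-10, -10, -14] − (2)·(-1)·[3, -1, 1] = [-4, -12, -12]. Then w[k] = R[1,1,k] / -4 for each k, giving w = [-4, -12, -12] / -4 = [1, 3, 3].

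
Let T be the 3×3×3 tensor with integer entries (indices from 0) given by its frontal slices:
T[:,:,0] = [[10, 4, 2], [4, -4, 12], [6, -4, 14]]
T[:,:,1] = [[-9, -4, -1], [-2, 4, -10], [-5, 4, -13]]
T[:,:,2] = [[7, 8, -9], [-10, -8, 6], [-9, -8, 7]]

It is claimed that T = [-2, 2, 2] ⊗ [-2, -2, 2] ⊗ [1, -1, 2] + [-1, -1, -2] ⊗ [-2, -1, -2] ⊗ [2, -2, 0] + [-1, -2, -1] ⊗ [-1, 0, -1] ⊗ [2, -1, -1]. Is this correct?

No

Reconstruct entry (0,1,0) from the claimed factors: Σₗ aₗ[0]bₗ[1]cₗ[0] = (-2)·(-2)·(1) + (-1)·(-1)·(2) + (-1)·(0)·(2) = 6, but T[0,1,0] = 4. The claim is false.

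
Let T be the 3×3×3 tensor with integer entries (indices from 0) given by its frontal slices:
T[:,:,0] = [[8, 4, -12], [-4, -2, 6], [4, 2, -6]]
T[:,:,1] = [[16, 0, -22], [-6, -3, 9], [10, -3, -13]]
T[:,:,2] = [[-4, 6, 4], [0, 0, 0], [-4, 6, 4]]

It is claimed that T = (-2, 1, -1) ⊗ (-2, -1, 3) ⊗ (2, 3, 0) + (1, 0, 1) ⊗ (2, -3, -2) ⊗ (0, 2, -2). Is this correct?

Yes

Reconstruct entrywise from the claimed factors. For example, T[1,2,0] = 6 and Σₗ aₗ[1]bₗ[2]cₗ[0] = (1)·(3)·(2) + (0)·(-2)·(0) = 6; checking all 27 entries, every one matches. The claim holds.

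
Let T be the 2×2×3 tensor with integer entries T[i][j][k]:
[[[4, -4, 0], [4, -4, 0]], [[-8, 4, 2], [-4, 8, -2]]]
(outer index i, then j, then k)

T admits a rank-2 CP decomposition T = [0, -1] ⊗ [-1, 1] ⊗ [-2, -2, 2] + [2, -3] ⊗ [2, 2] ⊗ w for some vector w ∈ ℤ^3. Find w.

Subtract the known terms from T to get the rank-1 residual R = [2, -3] ⊗ [2, 2] ⊗ w, so R[i,j,k] = a[i]·b[j]·w[k]. Pick indices with nonzero a[0]·b[0] = (2)·(2) = 4. Only the fibre through (0,0,·) is needed: R[0,0,:] = T[0,0,:] − Σₗ aₗ[0]bₗ[0]cₗ = [4, -4, 0] − (0)·(-1)·[-2, -2, 2] = [4, -4, 0]. Then w[k] = R[0,0,k] / 4 for each k, giving w = [4, -4, 0] / 4 = [1, -1, 0].

w = [1, -1, 0]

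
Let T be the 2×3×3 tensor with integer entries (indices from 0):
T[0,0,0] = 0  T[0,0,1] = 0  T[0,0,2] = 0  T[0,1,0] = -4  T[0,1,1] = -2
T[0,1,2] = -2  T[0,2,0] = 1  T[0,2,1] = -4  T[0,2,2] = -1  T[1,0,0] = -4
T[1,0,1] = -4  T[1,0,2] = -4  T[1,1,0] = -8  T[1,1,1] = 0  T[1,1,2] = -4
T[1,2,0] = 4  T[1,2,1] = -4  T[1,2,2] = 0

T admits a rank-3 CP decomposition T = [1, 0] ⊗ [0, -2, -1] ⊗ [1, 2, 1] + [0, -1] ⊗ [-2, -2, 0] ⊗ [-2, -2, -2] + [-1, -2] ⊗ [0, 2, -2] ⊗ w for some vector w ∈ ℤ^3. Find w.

Subtract the known terms from T to get the rank-1 residual R = [-1, -2] ⊗ [0, 2, -2] ⊗ w, so R[i,j,k] = a[i]·b[j]·w[k]. Pick indices with nonzero a[0]·b[1] = (-1)·(2) = -2. Only the fibre through (0,1,·) is needed: R[0,1,:] = T[0,1,:] − Σₗ aₗ[0]bₗ[1]cₗ = [-4, -2, -2] − (1)·(-2)·[1, 2, 1] − (0)·(-2)·[-2, -2, -2] = [-2, 2, 0]. Then w[k] = R[0,1,k] / -2 for each k, giving w = [-2, 2, 0] / -2 = [1, -1, 0].

w = [1, -1, 0]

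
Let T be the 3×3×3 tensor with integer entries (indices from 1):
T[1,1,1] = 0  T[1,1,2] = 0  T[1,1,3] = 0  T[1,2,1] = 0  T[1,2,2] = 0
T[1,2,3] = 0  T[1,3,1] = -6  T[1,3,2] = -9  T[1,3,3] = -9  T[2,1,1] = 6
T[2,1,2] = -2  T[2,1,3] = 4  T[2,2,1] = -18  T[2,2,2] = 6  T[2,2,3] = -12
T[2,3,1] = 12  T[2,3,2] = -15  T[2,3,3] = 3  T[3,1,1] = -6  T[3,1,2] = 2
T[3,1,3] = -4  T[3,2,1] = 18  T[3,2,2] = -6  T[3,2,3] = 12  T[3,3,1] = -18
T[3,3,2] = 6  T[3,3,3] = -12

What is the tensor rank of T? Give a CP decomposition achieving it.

rank(T) = 2

Lower bound: the mode-2 unfolding of T (rows indexed by j, columns by (i,k) = (1,1), (1,2), (1,3), (2,1), (2,2), (2,3), (3,1), (3,2), (3,3)) is [[0, 0, 0, 6, -2, 4, -6, 2, -4], [0, 0, 0, -18, 6, -12, 18, -6, 12], [-6, -9, -9, 12, -15, 3, -18, 6, -12]].
There the 2×2 minor on rows j ∈ {1, 3}, columns (i,k) ∈ {(1,1), (2,1)} is det [[0, 6], [-6, 12]] = 36 ≠ 0, so this unfolding has rank ≥ 2; CP rank is at least every unfolding rank, so rank(T) ≥ 2. (Flattening ranks never certify an upper bound on CP rank; for that we must actually write T with 2 rank-1 terms.)
Upper bound — finding two terms. Write S_k = T[:,:,k] for the frontal slices: S₁ = [[0, 0, -6], [6, -18, 12], [-6, 18, -18]], S₂ = [[0, 0, -9], [-2, 6, -15], [2, -6, 6]], S₃ = [[0, 0, -9], [4, -12, 3], [-4, 12, -12]].
If T = a₁ ⊗ b₁ ⊗ c₁ + a₂ ⊗ b₂ ⊗ c₂ then each S_k = c₁[k]·a₁b₁ᵀ + c₂[k]·a₂b₂ᵀ. S₁ and S₂ are linearly independent, so a₁b₁ᵀ and a₂b₂ᵀ must span the same plane of matrices: they are the rank-1 matrices of the form x·S₁ + y·S₂.
The 2×2 minor of x·S₁ + y·S₂ on rows {1,2}, columns {1,3} is 36·x² + 42·xy − 18·y² = 6·(2·x + 3·y)(3·x − y), vanishing at (x:y) = (3:-2) and (1:3).
M₁ = 3·S₁ − 2·S₂ = [[0, 0, 0], [22, -66, 66], [-22, 66, -66]] = 22·[0, 1, -1][1, -3, 3]ᵀ and M₂ = S₁ + 3·S₂ = [[0, 0, -33], [0, 0, -33], [0, 0, 0]] = (-33)·[1, 1, 0][0, 0, 1]ᵀ, so take a₁ = [0, 1, -1], b₁ = [1, -3, 3], a₂ = [1, 1, 0], b₂ = [0, 0, 1].
Each slice is an integer combination of E₁ = a₁b₁ᵀ and E₂ = a₂b₂ᵀ: S₁ = 6·E₁ − 6·E₂, S₂ = −2·E₁ − 9·E₂, S₃ = 4·E₁ − 9·E₂; reading off coefficients, c₁ = [6, -2, 4] and c₂ = [-6, -9, -9].
Hence T = [0, 1, -1] ⊗ [1, -3, 3] ⊗ [6, -2, 4] + [1, 1, 0] ⊗ [0, 0, 1] ⊗ [-6, -9, -9], so rank(T) ≤ 2.
These bounds meet, so rank(T) = 2.
Check entry T[3,1,2] = 2: (-1)·(1)·(-2) + (0)·(0)·(-9) = 2.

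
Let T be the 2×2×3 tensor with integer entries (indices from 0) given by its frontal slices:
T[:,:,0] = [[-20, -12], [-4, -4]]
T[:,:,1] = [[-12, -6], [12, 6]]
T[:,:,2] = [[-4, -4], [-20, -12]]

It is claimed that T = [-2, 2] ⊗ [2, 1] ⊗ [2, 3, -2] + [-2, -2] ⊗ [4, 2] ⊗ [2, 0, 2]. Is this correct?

Reconstruct entry (0,0,0) from the claimed factors: Σₗ aₗ[0]bₗ[0]cₗ[0] = (-2)·(2)·(2) + (-2)·(4)·(2) = -24, but T[0,0,0] = -20. The claim is false.

No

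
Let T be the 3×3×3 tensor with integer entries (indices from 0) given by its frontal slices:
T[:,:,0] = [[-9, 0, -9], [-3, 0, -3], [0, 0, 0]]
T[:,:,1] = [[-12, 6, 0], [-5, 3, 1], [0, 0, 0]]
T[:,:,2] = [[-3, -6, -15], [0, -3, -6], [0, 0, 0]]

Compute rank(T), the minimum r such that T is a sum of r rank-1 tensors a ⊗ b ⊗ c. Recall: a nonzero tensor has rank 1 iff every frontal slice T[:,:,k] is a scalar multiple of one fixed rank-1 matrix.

2

Lower bound: the mode-3 unfolding of T (rows indexed by k, columns by (i,j) = (0,0), (0,1), (0,2), (1,0), (1,1), (1,2), (2,0), (2,1), (2,2)) is [[-9, 0, -9, -3, 0, -3, 0, 0, 0], [-12, 6, 0, -5, 3, 1, 0, 0, 0], [-3, -6, -15, 0, -3, -6, 0, 0, 0]].
There the 2×2 minor on rows k ∈ {0, 1}, columns (i,j) ∈ {(0,0), (0,1)} is det [[-9, 0], [-12, 6]] = -54 ≠ 0, so this unfolding has rank ≥ 2; CP rank is at least every unfolding rank, so rank(T) ≥ 2. (This is only a lower bound: in general the CP rank may exceed every unfolding rank, so we still need to exhibit 2 rank-1 terms summing to T.)
Upper bound — finding two terms. Write S_k = T[:,:,k] for the frontal slices: S₀ = [[-9, 0, -9], [-3, 0, -3], [0, 0, 0]], S₁ = [[-12, 6, 0], [-5, 3, 1], [0, 0, 0]], S₂ = [[-3, -6, -15], [0, -3, -6], [0, 0, 0]].
If T = a₁ ⊗ b₁ ⊗ c₁ + a₂ ⊗ b₂ ⊗ c₂ then each S_k = c₁[k]·a₁b₁ᵀ + c₂[k]·a₂b₂ᵀ. S₀ and S₁ are linearly independent, so a₁b₁ᵀ and a₂b₂ᵀ must span the same plane of matrices: they are the rank-1 matrices of the form x·S₀ + y·S₁.
The 2×2 minor of x·S₀ + y·S₁ on rows {0,1}, columns {0,1} is −9·xy − 6·y² = (-3)·(3·x + 2·y)(y), vanishing at (x:y) = (2:-3) and (1:0).
M₁ = 2·S₀ − 3·S₁ = [[18, -18, -18], [9, -9, -9], [0, 0, 0]] = 9·(2, 1, 0)(1, -1, -1)ᵀ and M₂ = S₀ = [[-9, 0, -9], [-3, 0, -3], [0, 0, 0]] = (-3)·(3, 1, 0)(1, 0, 1)ᵀ, so take a₁ = (2, 1, 0), b₁ = (1, -1, -1), a₂ = (3, 1, 0), b₂ = (1, 0, 1).
Each slice is an integer combination of E₁ = a₁b₁ᵀ and E₂ = a₂b₂ᵀ: S₀ = −3·E₂, S₁ = −3·E₁ − 2·E₂, S₂ = 3·E₁ − 3·E₂; reading off coefficients, c₁ = (0, -3, 3) and c₂ = (-3, -2, -3).
Hence T = (2, 1, 0) ⊗ (1, -1, -1) ⊗ (0, -3, 3) + (3, 1, 0) ⊗ (1, 0, 1) ⊗ (-3, -2, -3), so rank(T) ≤ 2.
These bounds meet, so rank(T) = 2.
Check entry T[1,0,1] = -5: (1)·(1)·(-3) + (1)·(1)·(-2) = -5.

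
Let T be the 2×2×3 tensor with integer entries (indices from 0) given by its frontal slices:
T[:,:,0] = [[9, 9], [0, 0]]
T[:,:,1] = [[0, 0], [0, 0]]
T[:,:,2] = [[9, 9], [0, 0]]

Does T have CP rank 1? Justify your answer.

If T = a ⊗ b ⊗ c then every fibre of T is a multiple of the corresponding factor, so read the factors off the fibres through the nonzero entry T[0,0,0] = 9.
The mode-1 fibre T[:,0,0] = [9, 0] gives a = [1, 0] (primitive direction); the mode-2 fibre T[0,:,0] = [9, 9] gives b = [1, 1]; then c[k] = T[0,0,k] / (a[0]·b[0]) = [9, 0, 9] / 1 = [9, 0, 9].
Expanding [1, 0] ⊗ [1, 1] ⊗ [9, 0, 9] reproduces all 12 entries of T, so T = [1, 0] ⊗ [1, 1] ⊗ [9, 0, 9] and rank(T) ≤ 1.
Equivalently every frontal slice T[:,:,k] is c[k] times the rank-1 matrix [1, 0] ⊗ [1, 1]. So T has rank 1 (it is nonzero).

Yes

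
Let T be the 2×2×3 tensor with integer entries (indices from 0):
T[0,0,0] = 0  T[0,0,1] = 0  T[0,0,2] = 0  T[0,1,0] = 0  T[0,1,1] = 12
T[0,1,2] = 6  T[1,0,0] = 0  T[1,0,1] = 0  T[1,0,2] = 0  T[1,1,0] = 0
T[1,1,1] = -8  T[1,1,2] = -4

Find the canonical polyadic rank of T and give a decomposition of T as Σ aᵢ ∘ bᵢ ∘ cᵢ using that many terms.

Lower bound: T ≠ 0 (e.g. T[0,1,1] = 12), so rank(T) ≥ 1.
Upper bound: the mode-1 fibre T[:,1,1] = [12, -8] gives a = (3, -2) (primitive direction); the mode-2 fibre T[0,:,1] = [0, 12] gives b = (0, 1); then c[k] = T[0,1,k] / (a[0]·b[1]) = [0, 12, 6] / 3 = (0, 4, 2).
Expanding (3, -2) ∘ (0, 1) ∘ (0, 4, 2) reproduces all 12 entries of T, so T = (3, -2) ∘ (0, 1) ∘ (0, 4, 2) and rank(T) ≤ 1.
These bounds meet, so rank(T) = 1.

rank(T) = 1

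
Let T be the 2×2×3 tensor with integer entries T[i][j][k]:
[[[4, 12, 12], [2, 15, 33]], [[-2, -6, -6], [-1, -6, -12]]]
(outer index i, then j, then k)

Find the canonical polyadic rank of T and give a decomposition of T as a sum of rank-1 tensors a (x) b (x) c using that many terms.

Lower bound: the mode-3 unfolding of T (rows indexed by k, columns by (i,j) = (0,0), (0,1), (1,0), (1,1)) is [[4, 2, -2, -1], [12, 15, -6, -6], [12, 33, -6, -12]].
There the 2×2 minor on rows k ∈ {0, 1}, columns (i,j) ∈ {(0,0), (0,1)} is det [[4, 2], [12, 15]] = 36 ≠ 0, so this unfolding has rank ≥ 2; CP rank is at least every unfolding rank, so rank(T) ≥ 2. (Flattening ranks never certify an upper bound on CP rank; for that we must actually write T with 2 rank-1 terms.)
Upper bound — finding two terms. Write S_k = T[:,:,k] for the frontal slices: S₀ = [[4, 2], [-2, -1]], S₁ = [[12, 15], [-6, -6]], S₂ = [[12, 33], [-6, -12]].
If T = a₁ (x) b₁ (x) c₁ + a₂ (x) b₂ (x) c₂ then each S_k = c₁[k]·a₁b₁ᵀ + c₂[k]·a₂b₂ᵀ. S₀ and S₁ are linearly independent, so a₁b₁ᵀ and a₂b₂ᵀ must span the same plane of matrices: they are the rank-1 matrices of the form x·S₀ + y·S₁.
det(x·S₀ + y·S₁) is 6·xy + 18·y² = 6·(x + 3·y)(y), vanishing at (x:y) = (3:-1) and (1:0).
M₁ = 3·S₀ − S₁ = [[0, -9], [0, 3]] = (-3)·[3, -1][0, 1]ᵀ and M₂ = S₀ = [[4, 2], [-2, -1]] = [2, -1][2, 1]ᵀ, so take a₁ = [3, -1], b₁ = [0, 1], a₂ = [2, -1], b₂ = [2, 1].
Each slice is an integer combination of E₁ = a₁b₁ᵀ and E₂ = a₂b₂ᵀ: S₀ = E₂, S₁ = 3·E₁ + 3·E₂, S₂ = 9·E₁ + 3·E₂; reading off coefficients, c₁ = [0, 3, 9] and c₂ = [1, 3, 3].
Hence T = [3, -1] (x) [0, 1] (x) [0, 3, 9] + [2, -1] (x) [2, 1] (x) [1, 3, 3], so rank(T) ≤ 2.
These bounds meet, so rank(T) = 2.
Check entry T[1,1,1] = -6: (-1)·(1)·(3) + (-1)·(1)·(3) = -6.

rank(T) = 2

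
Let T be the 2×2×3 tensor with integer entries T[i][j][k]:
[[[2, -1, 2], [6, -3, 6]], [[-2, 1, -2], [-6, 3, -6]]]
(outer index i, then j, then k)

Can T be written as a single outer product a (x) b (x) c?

Yes

If T = a (x) b (x) c then every fibre of T is a multiple of the corresponding factor, so read the factors off the fibres through the nonzero entry T[0,0,0] = 2.
The mode-1 fibre T[:,0,0] = [2, -2] gives a = [1, -1] (primitive direction); the mode-2 fibre T[0,:,0] = [2, 6] gives b = [1, 3]; then c[k] = T[0,0,k] / (a[0]·b[0]) = [2, -1, 2] / 1 = [2, -1, 2].
Expanding [1, -1] (x) [1, 3] (x) [2, -1, 2] reproduces all 12 entries of T, so T = [1, -1] (x) [1, 3] (x) [2, -1, 2] and rank(T) ≤ 1.
Equivalently every frontal slice T[:,:,k] is c[k] times the rank-1 matrix [1, -1] (x) [1, 3]. So T has rank 1 (it is nonzero).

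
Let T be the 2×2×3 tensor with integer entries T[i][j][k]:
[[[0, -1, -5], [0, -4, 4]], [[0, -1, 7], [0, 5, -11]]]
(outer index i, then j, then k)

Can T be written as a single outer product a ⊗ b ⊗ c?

The mode-1 unfolding of T (rows indexed by i, columns by (j,k) = (0,0), (0,1), (0,2), (1,0), (1,1), (1,2)) is [[0, -1, -5, 0, -4, 4], [0, -1, 7, 0, 5, -11]].
There the 2×2 minor on rows i ∈ {0, 1}, columns (j,k) ∈ {(0,1), (0,2)} is det [[-1, -5], [-1, 7]] = -12 ≠ 0, so this unfolding has rank ≥ 2; CP rank is at least every unfolding rank, so rank(T) ≥ 2.
In particular rank(T) ≥ 2 > 1, so T is not rank-1.

No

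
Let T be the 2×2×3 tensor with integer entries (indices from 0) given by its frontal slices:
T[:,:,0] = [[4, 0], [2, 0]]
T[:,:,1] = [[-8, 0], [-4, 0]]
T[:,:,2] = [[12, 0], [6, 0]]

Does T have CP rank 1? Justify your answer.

The mode-1 fibre T[:,0,0] = [4, 2] gives a = [2, 1] (primitive direction); the mode-2 fibre T[0,:,0] = [4, 0] gives b = [1, 0]; then c[k] = T[0,0,k] / (a[0]·b[0]) = [4, -8, 12] / 2 = [2, -4, 6].
Expanding [2, 1] ∘ [1, 0] ∘ [2, -4, 6] reproduces all 12 entries of T, so T = [2, 1] ∘ [1, 0] ∘ [2, -4, 6] and rank(T) ≤ 1.
Equivalently every frontal slice T[:,:,k] is c[k] times the rank-1 matrix [2, 1] ∘ [1, 0]. So T has rank 1 (it is nonzero).

Yes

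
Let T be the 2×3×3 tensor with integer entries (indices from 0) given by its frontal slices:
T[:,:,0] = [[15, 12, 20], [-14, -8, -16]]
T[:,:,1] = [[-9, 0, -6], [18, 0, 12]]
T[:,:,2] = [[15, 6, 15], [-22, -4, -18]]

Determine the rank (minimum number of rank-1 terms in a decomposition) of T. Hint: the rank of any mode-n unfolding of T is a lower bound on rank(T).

2

Lower bound: the mode-3 unfolding of T (rows indexed by k, columns by (i,j) = (0,0), (0,1), (0,2), (1,0), (1,1), (1,2)) is [[15, 12, 20, -14, -8, -16], [-9, 0, -6, 18, 0, 12], [15, 6, 15, -22, -4, -18]].
There the 2×2 minor on rows k ∈ {0, 1}, columns (i,j) ∈ {(0,0), (0,1)} is det [[15, 12], [-9, 0]] = 108 ≠ 0, so this unfolding has rank ≥ 2; CP rank is at least every unfolding rank, so rank(T) ≥ 2. (This is only a lower bound: in general the CP rank may exceed every unfolding rank, so we still need to exhibit 2 rank-1 terms summing to T.)
Upper bound — finding two terms. Write S_k = T[:,:,k] for the frontal slices: S₀ = [[15, 12, 20], [-14, -8, -16]], S₁ = [[-9, 0, -6], [18, 0, 12]], S₂ = [[15, 6, 15], [-22, -4, -18]].
If T = a₁ ⊗ b₁ ⊗ c₁ + a₂ ⊗ b₂ ⊗ c₂ then each S_k = c₁[k]·a₁b₁ᵀ + c₂[k]·a₂b₂ᵀ. S₀ and S₁ are linearly independent, so a₁b₁ᵀ and a₂b₂ᵀ must span the same plane of matrices: they are the rank-1 matrices of the form x·S₀ + y·S₁.
The 2×2 minor of x·S₀ + y·S₁ on rows {0,1}, columns {0,1} is 48·x² − 144·xy = 48·(x − 3·y)(x), vanishing at (x:y) = (3:1) and (0:1).
M₁ = 3·S₀ + S₁ = [[36, 36, 54], [-24, -24, -36]] = 6·[3, -2][2, 2, 3]ᵀ and M₂ = S₁ = [[-9, 0, -6], [18, 0, 12]] = (-3)·[1, -2][3, 0, 2]ᵀ, so take a₁ = [3, -2], b₁ = [2, 2, 3], a₂ = [1, -2], b₂ = [3, 0, 2].
Each slice is an integer combination of E₁ = a₁b₁ᵀ and E₂ = a₂b₂ᵀ: S₀ = 2·E₁ + E₂, S₁ = −3·E₂, S₂ = E₁ + 3·E₂; reading off coefficients, c₁ = [2, 0, 1] and c₂ = [1, -3, 3].
Hence T = [3, -2] ⊗ [2, 2, 3] ⊗ [2, 0, 1] + [1, -2] ⊗ [3, 0, 2] ⊗ [1, -3, 3], so rank(T) ≤ 2.
These bounds meet, so rank(T) = 2.
Check entry T[1,0,0] = -14: (-2)·(2)·(2) + (-2)·(3)·(1) = -14.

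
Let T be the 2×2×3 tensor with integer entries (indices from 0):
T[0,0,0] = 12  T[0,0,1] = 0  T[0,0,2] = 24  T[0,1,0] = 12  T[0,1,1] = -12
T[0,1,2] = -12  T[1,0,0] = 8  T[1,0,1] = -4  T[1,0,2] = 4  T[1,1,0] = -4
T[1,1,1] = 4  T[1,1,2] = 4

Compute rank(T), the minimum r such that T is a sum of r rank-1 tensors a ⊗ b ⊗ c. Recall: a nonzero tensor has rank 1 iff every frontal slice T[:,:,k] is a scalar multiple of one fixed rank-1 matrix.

Lower bound: the mode-2 unfolding of T (rows indexed by j, columns by (i,k) = (0,0), (0,1), (0,2), (1,0), (1,1), (1,2)) is [[12, 0, 24, 8, -4, 4], [12, -12, -12, -4, 4, 4]].
There the 2×2 minor on rows j ∈ {0, 1}, columns (i,k) ∈ {(0,0), (0,1)} is det [[12, 0], [12, -12]] = -144 ≠ 0, so this unfolding has rank ≥ 2; CP rank is at least every unfolding rank, so rank(T) ≥ 2. (Unfolding ranks only ever bound the CP rank from below — rank(T) can be strictly larger than all of them — so the matching upper bound has to come from an explicit 2-term decomposition.)
Upper bound — finding two terms. Write S_k = T[:,:,k] for the frontal slices: S₀ = [[12, 12], [8, -4]], S₁ = [[0, -12], [-4, 4]], S₂ = [[24, -12], [4, 4]].
If T = a₁ ⊗ b₁ ⊗ c₁ + a₂ ⊗ b₂ ⊗ c₂ then each S_k = c₁[k]·a₁b₁ᵀ + c₂[k]·a₂b₂ᵀ. S₀ and S₁ are linearly independent, so a₁b₁ᵀ and a₂b₂ᵀ must span the same plane of matrices: they are the rank-1 matrices of the form x·S₀ + y·S₁.
det(x·S₀ + y·S₁) is −144·x² + 192·xy − 48·y² = (-48)·(3·x − y)(x − y), vanishing at (x:y) = (1:3) and (1:1).
M₁ = S₀ + 3·S₁ = [[12, -24], [-4, 8]] = 4·[3, -1][1, -2]ᵀ and M₂ = S₀ + S₁ = [[12, 0], [4, 0]] = 4·[3, 1][1, 0]ᵀ, so take a₁ = [3, -1], b₁ = [1, -2], a₂ = [3, 1], b₂ = [1, 0].
Each slice is an integer combination of E₁ = a₁b₁ᵀ and E₂ = a₂b₂ᵀ: S₀ = −2·E₁ + 6·E₂, S₁ = 2·E₁ − 2·E₂, S₂ = 2·E₁ + 6·E₂; reading off coefficients, c₁ = [-2, 2, 2] and c₂ = [6, -2, 6].
Hence T = [3, -1] ⊗ [1, -2] ⊗ [-2, 2, 2] + [3, 1] ⊗ [1, 0] ⊗ [6, -2, 6], so rank(T) ≤ 2.
These bounds meet, so rank(T) = 2.

2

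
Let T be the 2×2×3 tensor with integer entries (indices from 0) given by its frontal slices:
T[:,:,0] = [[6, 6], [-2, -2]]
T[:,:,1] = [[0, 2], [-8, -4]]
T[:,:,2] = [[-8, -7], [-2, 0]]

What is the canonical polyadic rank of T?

3

Lower bound: the mode-3 unfolding of T (rows indexed by k, columns by (i,j) = (0,0), (0,1), (1,0), (1,1)) is [[6, 6, -2, -2], [0, 2, -8, -4], [-8, -7, -2, 0]].
There the 3×3 minor on rows k ∈ {0, 1, 2}, columns (i,j) ∈ {(0,0), (0,1), (1,0)} is det [[6, 6, -2], [0, 2, -8], [-8, -7, -2]] = -8 ≠ 0, so this unfolding has rank ≥ 3; CP rank is at least every unfolding rank, so rank(T) ≥ 3. (Unfolding ranks only ever bound the CP rank from below — rank(T) can be strictly larger than all of them — so the matching upper bound has to come from an explicit 3-term decomposition.)
Upper bound: T is a sum of 3 rank-1 terms, T = [1, -1] ⊗ [1, 1] ⊗ [2, 0, -2] + [1, 0] ⊗ [1, 1] ⊗ [4, 4, -4] + [1, 2] ⊗ [2, 1] ⊗ [0, -2, -1] (one valid choice — decompositions are not unique — normalised so each a, b is primitive with positive first nonzero entry; check it by expanding all entries), so rank(T) ≤ 3.
These bounds meet, so rank(T) = 3.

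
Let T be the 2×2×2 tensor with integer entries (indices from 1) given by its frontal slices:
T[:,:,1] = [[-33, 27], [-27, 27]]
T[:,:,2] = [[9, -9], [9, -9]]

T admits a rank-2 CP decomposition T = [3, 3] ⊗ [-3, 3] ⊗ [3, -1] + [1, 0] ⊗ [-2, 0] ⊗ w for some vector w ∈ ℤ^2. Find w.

Subtract the known terms from T to get the rank-1 residual R = [1, 0] ⊗ [-2, 0] ⊗ w, so R[i,j,k] = a[i]·b[j]·w[k]. Pick indices with nonzero a[1]·b[1] = (1)·(-2) = -2. Only the fibre through (1,1,·) is needed: R[1,1,:] = T[1,1,:] − Σₗ aₗ[1]bₗ[1]cₗ = [-33, 9] − (3)·(-3)·[3, -1] = [-6, 0]. Then w[k] = R[1,1,k] / -2 for each k, giving w = [-6, 0] / -2 = [3, 0].

w = [3, 0]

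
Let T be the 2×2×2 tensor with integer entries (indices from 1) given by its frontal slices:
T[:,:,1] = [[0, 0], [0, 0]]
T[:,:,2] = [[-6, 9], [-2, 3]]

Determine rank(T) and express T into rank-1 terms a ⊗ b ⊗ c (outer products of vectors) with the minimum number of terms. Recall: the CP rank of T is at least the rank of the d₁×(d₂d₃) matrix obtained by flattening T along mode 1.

rank(T) = 1

Lower bound: T ≠ 0 (e.g. T[1,1,2] = -6), so rank(T) ≥ 1.
Upper bound: the mode-1 fibre T[:,1,2] = [-6, -2] gives a = [3, 1] (primitive direction); the mode-2 fibre T[1,:,2] = [-6, 9] gives b = [2, -3]; then c[k] = T[1,1,k] / (a[1]·b[1]) = [0, -6] / 6 = [0, -1].
Expanding [3, 1] ⊗ [2, -3] ⊗ [0, -1] reproduces all 8 entries of T, so T = [3, 1] ⊗ [2, -3] ⊗ [0, -1] and rank(T) ≤ 1.
These bounds meet, so rank(T) = 1.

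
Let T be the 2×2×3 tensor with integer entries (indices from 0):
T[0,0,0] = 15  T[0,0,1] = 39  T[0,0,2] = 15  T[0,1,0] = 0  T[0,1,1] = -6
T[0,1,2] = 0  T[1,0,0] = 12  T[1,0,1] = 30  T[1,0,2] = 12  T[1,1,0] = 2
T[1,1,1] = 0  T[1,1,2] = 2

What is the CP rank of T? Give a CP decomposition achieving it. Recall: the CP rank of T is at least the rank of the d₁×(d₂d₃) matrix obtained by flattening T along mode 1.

rank(T) = 2

Lower bound: in the mode-2 unfolding of T (rows indexed by j, columns by (i,k)) the 2×2 minor on rows j ∈ {0, 1}, columns (i,k) ∈ {(0,0), (0,1)} is det [[15, 39], [0, -6]] = -90 ≠ 0, so that unfolding has rank ≥ 2 and hence rank(T) ≥ 2 (CP rank is at least every unfolding rank, though it can be larger).
Upper bound: with S_k = T[:,:,k], the two rank-1 terms a₁b₁ᵀ, a₂b₂ᵀ are the rank-1 members of the pencil x·S₀ + y·S₁.
det(x·S₀ + y·S₁) is 30·x² + 150·xy + 180·y² = 30·(x + 3·y)(x + 2·y), vanishing at (x:y) = (3:-1) and (2:-1).
M₁ = 3·S₀ − S₁ = [[6, 6], [6, 6]] = 6·[1, 1][1, 1]ᵀ and M₂ = 2·S₀ − S₁ = [[-9, 6], [-6, 4]] = −[3, 2][3, -2]ᵀ, so take a₁ = [1, 1], b₁ = [1, 1], a₂ = [3, 2], b₂ = [3, -2].
Each slice is an integer combination of E₁ = a₁b₁ᵀ and E₂ = a₂b₂ᵀ: S₀ = 6·E₁ + E₂, S₁ = 12·E₁ + 3·E₂, S₂ = 6·E₁ + E₂; reading off coefficients, c₁ = [6, 12, 6] and c₂ = [1, 3, 1].
Hence T = [1, 1] ⊗ [1, 1] ⊗ [6, 12, 6] + [3, 2] ⊗ [3, -2] ⊗ [1, 3, 1], so rank(T) ≤ 2.
These bounds meet, so rank(T) = 2.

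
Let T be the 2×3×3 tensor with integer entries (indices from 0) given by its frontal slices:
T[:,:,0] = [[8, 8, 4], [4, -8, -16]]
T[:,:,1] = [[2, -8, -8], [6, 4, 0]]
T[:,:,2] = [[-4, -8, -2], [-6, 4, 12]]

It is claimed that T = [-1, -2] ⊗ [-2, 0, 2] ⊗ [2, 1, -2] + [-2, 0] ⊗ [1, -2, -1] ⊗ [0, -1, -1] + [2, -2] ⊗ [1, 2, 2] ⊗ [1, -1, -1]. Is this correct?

Reconstruct entry (0,0,0) from the claimed factors: Σₗ aₗ[0]bₗ[0]cₗ[0] = (-1)·(-2)·(2) + (-2)·(1)·(0) + (2)·(1)·(1) = 6, but T[0,0,0] = 8. The claim is false.

No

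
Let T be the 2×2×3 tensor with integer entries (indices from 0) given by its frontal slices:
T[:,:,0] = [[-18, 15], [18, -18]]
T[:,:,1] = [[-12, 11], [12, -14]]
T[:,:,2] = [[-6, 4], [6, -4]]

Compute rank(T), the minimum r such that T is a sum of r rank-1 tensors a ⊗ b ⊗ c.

2

Lower bound: the mode-2 unfolding of T (rows indexed by j, columns by (i,k) = (0,0), (0,1), (0,2), (1,0), (1,1), (1,2)) is [[-18, -12, -6, 18, 12, 6], [15, 11, 4, -18, -14, -4]].
There the 2×2 minor on rows j ∈ {0, 1}, columns (i,k) ∈ {(0,0), (0,1)} is det [[-18, -12], [15, 11]] = -18 ≠ 0, so this unfolding has rank ≥ 2; CP rank is at least every unfolding rank, so rank(T) ≥ 2. (This is only a lower bound: in general the CP rank may exceed every unfolding rank, so we still need to exhibit 2 rank-1 terms summing to T.)
Upper bound — finding two terms. Write S_k = T[:,:,k] for the frontal slices: S₀ = [[-18, 15], [18, -18]], S₁ = [[-12, 11], [12, -14]], S₂ = [[-6, 4], [6, -4]].
If T = a₁ ⊗ b₁ ⊗ c₁ + a₂ ⊗ b₂ ⊗ c₂ then each S_k = c₁[k]·a₁b₁ᵀ + c₂[k]·a₂b₂ᵀ. S₀ and S₁ are linearly independent, so a₁b₁ᵀ and a₂b₂ᵀ must span the same plane of matrices: they are the rank-1 matrices of the form x·S₀ + y·S₁.
det(x·S₀ + y·S₁) is 54·x² + 90·xy + 36·y² = 18·(3·x + 2·y)(x + y), vanishing at (x:y) = (2:-3) and (1:-1).
M₁ = 2·S₀ − 3·S₁ = [[0, -3], [0, 6]] = (-3)·(1, -2)(0, 1)ᵀ and M₂ = S₀ − S₁ = [[-6, 4], [6, -4]] = (-2)·(1, -1)(3, -2)ᵀ, so take a₁ = (1, -2), b₁ = (0, 1), a₂ = (1, -1), b₂ = (3, -2).
Each slice is an integer combination of E₁ = a₁b₁ᵀ and E₂ = a₂b₂ᵀ: S₀ = 3·E₁ − 6·E₂, S₁ = 3·E₁ − 4·E₂, S₂ = −2·E₂; reading off coefficients, c₁ = (3, 3, 0) and c₂ = (-6, -4, -2).
Hence T = (1, -2) ⊗ (0, 1) ⊗ (3, 3, 0) + (1, -1) ⊗ (3, -2) ⊗ (-6, -4, -2), so rank(T) ≤ 2.
These bounds meet, so rank(T) = 2.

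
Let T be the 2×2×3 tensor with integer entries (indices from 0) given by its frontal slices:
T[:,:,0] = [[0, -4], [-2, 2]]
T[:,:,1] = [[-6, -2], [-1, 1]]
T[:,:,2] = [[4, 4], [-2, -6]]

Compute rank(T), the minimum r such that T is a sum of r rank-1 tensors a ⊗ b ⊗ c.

3

Lower bound: the mode-3 unfolding of T (rows indexed by k, columns by (i,j) = (0,0), (0,1), (1,0), (1,1)) is [[0, -4, -2, 2], [-6, -2, -1, 1], [4, 4, -2, -6]].
There the 3×3 minor on rows k ∈ {0, 1, 2}, columns (i,j) ∈ {(0,0), (0,1), (1,0)} is det [[0, -4, -2], [-6, -2, -1], [4, 4, -2]] = 96 ≠ 0, so this unfolding has rank ≥ 3; CP rank is at least every unfolding rank, so rank(T) ≥ 3. (Flattening ranks never certify an upper bound on CP rank; for that we must actually write T with 3 rank-1 terms.)
Upper bound: T is a sum of 3 rank-1 terms, T = [0, 1] ⊗ [1, 1] ⊗ [0, 0, -4] + [1, 0] ⊗ [1, 0] ⊗ [-4, -8, 8] + [2, -1] ⊗ [1, -1] ⊗ [2, 1, -2] (one valid choice — decompositions are not unique — normalised so each a, b is primitive with positive first nonzero entry; check it by expanding all entries), so rank(T) ≤ 3.
These bounds meet, so rank(T) = 3.
Check entry T[0,1,0] = -4: (0)·(1)·(0) + (1)·(0)·(-4) + (2)·(-1)·(2) = -4.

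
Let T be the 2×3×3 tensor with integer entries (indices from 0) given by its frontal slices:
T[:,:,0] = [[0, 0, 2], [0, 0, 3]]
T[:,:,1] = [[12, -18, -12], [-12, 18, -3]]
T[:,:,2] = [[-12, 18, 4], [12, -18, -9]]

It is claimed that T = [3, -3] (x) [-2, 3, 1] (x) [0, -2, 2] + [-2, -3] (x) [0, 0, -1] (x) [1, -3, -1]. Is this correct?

Yes

Reconstruct entrywise from the claimed factors. For example, T[0,1,0] = 0 and Σₗ aₗ[0]bₗ[1]cₗ[0] = (3)·(3)·(0) + (-2)·(0)·(1) = 0; checking all 18 entries, every one matches. The claim holds.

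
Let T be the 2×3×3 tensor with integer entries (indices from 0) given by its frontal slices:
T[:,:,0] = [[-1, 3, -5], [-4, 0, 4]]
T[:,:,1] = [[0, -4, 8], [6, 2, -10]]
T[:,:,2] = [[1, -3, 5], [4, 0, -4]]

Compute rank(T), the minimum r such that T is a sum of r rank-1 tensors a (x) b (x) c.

Lower bound: the mode-3 unfolding of T (rows indexed by k, columns by (i,j) = (0,0), (0,1), (0,2), (1,0), (1,1), (1,2)) is [[-1, 3, -5, -4, 0, 4], [0, -4, 8, 6, 2, -10], [1, -3, 5, 4, 0, -4]].
There the 2×2 minor on rows k ∈ {0, 1}, columns (i,j) ∈ {(0,0), (0,1)} is det [[-1, 3], [0, -4]] = 4 ≠ 0, so this unfolding has rank ≥ 2; CP rank is at least every unfolding rank, so rank(T) ≥ 2. (Flattening ranks never certify an upper bound on CP rank; for that we must actually write T with 2 rank-1 terms.)
Upper bound — finding two terms. Write S_k = T[:,:,k] for the frontal slices: S₀ = [[-1, 3, -5], [-4, 0, 4]], S₁ = [[0, -4, 8], [6, 2, -10]], S₂ = [[1, -3, 5], [4, 0, -4]].
If T = a₁ (x) b₁ (x) c₁ + a₂ (x) b₂ (x) c₂ then each S_k = c₁[k]·a₁b₁ᵀ + c₂[k]·a₂b₂ᵀ. S₀ and S₁ are linearly independent, so a₁b₁ᵀ and a₂b₂ᵀ must span the same plane of matrices: they are the rank-1 matrices of the form x·S₀ + y·S₁.
The 2×2 minor of x·S₀ + y·S₁ on rows {0,1}, columns {0,1} is 12·x² − 36·xy + 24·y² = 12·(x − 2·y)(x − y), vanishing at (x:y) = (2:1) and (1:1).
M₁ = 2·S₀ + S₁ = [[-2, 2, -2], [-2, 2, -2]] = (-2)·[1, 1][1, -1, 1]ᵀ and M₂ = S₀ + S₁ = [[-1, -1, 3], [2, 2, -6]] = −[1, -2][1, 1, -3]ᵀ, so take a₁ = [1, 1], b₁ = [1, -1, 1], a₂ = [1, -2], b₂ = [1, 1, -3].
Each slice is an integer combination of E₁ = a₁b₁ᵀ and E₂ = a₂b₂ᵀ: S₀ = −2·E₁ + E₂, S₁ = 2·E₁ − 2·E₂, S₂ = 2·E₁ − E₂; reading off coefficients, c₁ = [-2, 2, 2] and c₂ = [1, -2, -1].
Hence T = [1, 1] (x) [1, -1, 1] (x) [-2, 2, 2] + [1, -2] (x) [1, 1, -3] (x) [1, -2, -1], so rank(T) ≤ 2.
These bounds meet, so rank(T) = 2.

2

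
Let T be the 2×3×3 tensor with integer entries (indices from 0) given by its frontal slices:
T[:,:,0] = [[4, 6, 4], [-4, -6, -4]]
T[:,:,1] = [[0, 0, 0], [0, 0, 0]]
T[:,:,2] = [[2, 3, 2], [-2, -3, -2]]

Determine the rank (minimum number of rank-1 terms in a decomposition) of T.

1

Lower bound: T ≠ 0 (e.g. T[0,0,0] = 4), so rank(T) ≥ 1.
Upper bound: if T = a ⊗ b ⊗ c then every fibre of T is a multiple of the corresponding factor, so read the factors off the fibres through the nonzero entry T[0,0,0] = 4.
The mode-1 fibre T[:,0,0] = [4, -4] gives a = [1, -1] (primitive direction); the mode-2 fibre T[0,:,0] = [4, 6, 4] gives b = [2, 3, 2]; then c[k] = T[0,0,k] / (a[0]·b[0]) = [4, 0, 2] / 2 = [2, 0, 1].
Expanding [1, -1] ⊗ [2, 3, 2] ⊗ [2, 0, 1] reproduces all 18 entries of T, so T = [1, -1] ⊗ [2, 3, 2] ⊗ [2, 0, 1] and rank(T) ≤ 1.
These bounds meet, so rank(T) = 1.
Check entry T[0,1,0] = 6: (1)·(3)·(2) = 6.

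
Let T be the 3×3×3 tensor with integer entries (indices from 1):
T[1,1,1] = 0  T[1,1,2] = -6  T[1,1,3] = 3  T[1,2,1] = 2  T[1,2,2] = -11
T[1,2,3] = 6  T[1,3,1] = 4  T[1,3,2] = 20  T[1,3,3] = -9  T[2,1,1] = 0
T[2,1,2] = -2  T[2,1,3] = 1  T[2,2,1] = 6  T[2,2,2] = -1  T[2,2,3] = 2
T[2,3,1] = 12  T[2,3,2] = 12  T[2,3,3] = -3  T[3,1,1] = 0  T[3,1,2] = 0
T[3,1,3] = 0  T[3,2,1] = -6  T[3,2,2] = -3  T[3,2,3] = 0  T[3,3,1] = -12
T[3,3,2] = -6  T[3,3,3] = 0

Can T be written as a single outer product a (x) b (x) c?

No

The mode-1 unfolding of T (rows indexed by i, columns by (j,k) = (1,1), (1,2), (1,3), (2,1), (2,2), (2,3), (3,1), (3,2), (3,3)) is [[0, -6, 3, 2, -11, 6, 4, 20, -9], [0, -2, 1, 6, -1, 2, 12, 12, -3], [0, 0, 0, -6, -3, 0, -12, -6, 0]].
There the 2×2 minor on rows i ∈ {1, 2}, columns (j,k) ∈ {(1,2), (2,1)} is det [[-6, 2], [-2, 6]] = -32 ≠ 0, so this unfolding has rank ≥ 2; CP rank is at least every unfolding rank, so rank(T) ≥ 2.
In particular rank(T) ≥ 2 > 1, so T is not rank-1.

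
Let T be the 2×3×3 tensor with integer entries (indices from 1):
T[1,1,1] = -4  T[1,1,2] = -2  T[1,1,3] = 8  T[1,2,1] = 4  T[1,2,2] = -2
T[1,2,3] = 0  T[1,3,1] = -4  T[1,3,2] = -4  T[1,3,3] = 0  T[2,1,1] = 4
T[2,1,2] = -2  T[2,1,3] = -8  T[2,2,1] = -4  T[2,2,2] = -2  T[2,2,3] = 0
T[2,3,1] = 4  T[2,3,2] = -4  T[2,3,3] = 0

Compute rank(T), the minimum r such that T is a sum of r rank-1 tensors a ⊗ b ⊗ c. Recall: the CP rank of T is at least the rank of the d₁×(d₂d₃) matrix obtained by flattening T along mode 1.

Lower bound: the mode-2 unfolding of T (rows indexed by j, columns by (i,k) = (1,1), (1,2), (1,3), (2,1), (2,2), (2,3)) is [[-4, -2, 8, 4, -2, -8], [4, -2, 0, -4, -2, 0], [-4, -4, 0, 4, -4, 0]].
There the 3×3 minor on rows j ∈ {1, 2, 3}, columns (i,k) ∈ {(1,1), (1,2), (1,3)} is det [[-4, -2, 8], [4, -2, 0], [-4, -4, 0]] = -192 ≠ 0, so this unfolding has rank ≥ 3; CP rank is at least every unfolding rank, so rank(T) ≥ 3. (Flattening ranks never certify an upper bound on CP rank; for that we must actually write T with 3 rank-1 terms.)
Upper bound: T is a sum of 3 rank-1 terms, T = [1, -1] ⊗ [1, -1, 1] ⊗ [-4, 0, 4] + [1, -1] ⊗ [1, 1, -1] ⊗ [0, 0, 4] + [1, 1] ⊗ [1, 1, 2] ⊗ [0, -2, 0] (written with every a and b primitive with positive leading entry and the scale carried by c; CP decompositions are not unique, and this one is verified by expanding entrywise), so rank(T) ≤ 3.
These bounds meet, so rank(T) = 3.
Check entry T[2,3,2] = -4: (-1)·(1)·(0) + (-1)·(-1)·(0) + (1)·(2)·(-2) = -4.

3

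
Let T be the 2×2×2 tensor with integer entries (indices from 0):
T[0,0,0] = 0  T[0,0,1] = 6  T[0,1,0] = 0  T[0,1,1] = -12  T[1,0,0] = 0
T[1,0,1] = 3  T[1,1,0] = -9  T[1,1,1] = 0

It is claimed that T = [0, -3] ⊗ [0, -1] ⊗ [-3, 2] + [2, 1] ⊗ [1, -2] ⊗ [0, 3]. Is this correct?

Yes

Reconstruct entrywise from the claimed factors. For example, T[1,1,0] = -9 and Σₗ aₗ[1]bₗ[1]cₗ[0] = (-3)·(-1)·(-3) + (1)·(-2)·(0) = -9; checking all 8 entries, every one matches. The claim holds.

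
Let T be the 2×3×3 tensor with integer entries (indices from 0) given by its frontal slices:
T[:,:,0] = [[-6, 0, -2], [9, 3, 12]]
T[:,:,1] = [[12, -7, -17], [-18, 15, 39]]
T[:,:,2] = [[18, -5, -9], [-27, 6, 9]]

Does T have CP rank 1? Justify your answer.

No

The mode-3 unfolding of T (rows indexed by k, columns by (i,j) = (0,0), (0,1), (0,2), (1,0), (1,1), (1,2)) is [[-6, 0, -2, 9, 3, 12], [12, -7, -17, -18, 15, 39], [18, -5, -9, -27, 6, 9]].
There the 2×2 minor on rows k ∈ {0, 1}, columns (i,j) ∈ {(0,0), (0,1)} is det [[-6, 0], [12, -7]] = 42 ≠ 0, so this unfolding has rank ≥ 2; CP rank is at least every unfolding rank, so rank(T) ≥ 2.
In particular rank(T) ≥ 2 > 1, so T is not rank-1.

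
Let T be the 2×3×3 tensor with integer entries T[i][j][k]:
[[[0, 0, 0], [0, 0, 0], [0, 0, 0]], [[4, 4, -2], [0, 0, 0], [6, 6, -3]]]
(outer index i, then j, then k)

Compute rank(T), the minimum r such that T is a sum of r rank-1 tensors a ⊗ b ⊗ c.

1

Lower bound: T ≠ 0 (e.g. T[1,0,0] = 4), so rank(T) ≥ 1.
Upper bound: if T = a ⊗ b ⊗ c then every fibre of T is a multiple of the corresponding factor, so read the factors off the fibres through the nonzero entry T[1,0,0] = 4.
The mode-1 fibre T[:,0,0] = [0, 4] gives a = (0, 1) (primitive direction); the mode-2 fibre T[1,:,0] = [4, 0, 6] gives b = (2, 0, 3); then c[k] = T[1,0,k] / (a[1]·b[0]) = [4, 4, -2] / 2 = (2, 2, -1).
Expanding (0, 1) ⊗ (2, 0, 3) ⊗ (2, 2, -1) reproduces all 18 entries of T, so T = (0, 1) ⊗ (2, 0, 3) ⊗ (2, 2, -1) and rank(T) ≤ 1.
These bounds meet, so rank(T) = 1.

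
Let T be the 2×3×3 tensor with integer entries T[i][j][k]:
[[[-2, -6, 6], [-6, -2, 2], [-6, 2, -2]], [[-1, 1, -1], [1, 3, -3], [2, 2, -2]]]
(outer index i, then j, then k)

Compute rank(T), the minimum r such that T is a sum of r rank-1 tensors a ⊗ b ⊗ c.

Lower bound: the mode-2 unfolding of T (rows indexed by j, columns by (i,k) = (0,0), (0,1), (0,2), (1,0), (1,1), (1,2)) is [[-2, -6, 6, -1, 1, -1], [-6, -2, 2, 1, 3, -3], [-6, 2, -2, 2, 2, -2]].
There the 3×3 minor on rows j ∈ {0, 1, 2}, columns (i,k) ∈ {(0,0), (0,1), (1,1)} is det [[-2, -6, 1], [-6, -2, 3], [-6, 2, 2]] = 32 ≠ 0, so this unfolding has rank ≥ 3; CP rank is at least every unfolding rank, so rank(T) ≥ 3. (Unfolding ranks only ever bound the CP rank from below — rank(T) can be strictly larger than all of them — so the matching upper bound has to come from an explicit 3-term decomposition.)
Upper bound: T is a sum of 3 rank-1 terms, T = [0, 1] ⊗ [0, 1, 1] ⊗ [0, 4, -4] + [1, 0] ⊗ [2, 2, 1] ⊗ [-2, -2, 2] + [2, -1] ⊗ [1, -1, -2] ⊗ [1, -1, 1] (one valid choice — decompositions are not unique — normalised so each a, b is primitive with positive first nonzero entry; check it by expanding all entries), so rank(T) ≤ 3.
These bounds meet, so rank(T) = 3.

3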